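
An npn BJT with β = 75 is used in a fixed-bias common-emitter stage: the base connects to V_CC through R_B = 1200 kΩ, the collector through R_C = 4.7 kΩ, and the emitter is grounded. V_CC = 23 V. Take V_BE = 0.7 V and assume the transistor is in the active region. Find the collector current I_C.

I_C ≈ 1.4 mA

Base loop: V_CC = I_B·R_B + V_BE, so I_B = (23 − 0.7)/1200 kΩ = 0.0186 mA.
In the active region I_C = β·I_B = 75 × 0.0186 = 1.39 mA.
Collector loop: V_CE = V_CC − I_C·R_C = 23 − 1.39×4.7 = 16.4 V.
Since V_CE = 16.4 V > V_CE(sat) ≈ 0.2 V, the transistor is in the active region as assumed.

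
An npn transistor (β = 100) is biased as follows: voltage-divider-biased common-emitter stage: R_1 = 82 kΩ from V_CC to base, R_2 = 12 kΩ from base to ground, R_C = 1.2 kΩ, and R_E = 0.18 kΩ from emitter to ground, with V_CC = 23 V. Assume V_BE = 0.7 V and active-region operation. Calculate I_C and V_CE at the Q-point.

I_C ≈ 7.8 mA, V_CE ≈ 12 V

Thevenize the base divider: V_Th = V_CC·R_2/(R_1+R_2) = 23×12/94 = 2.94 V, R_Th = R_1‖R_2 = 10.5 kΩ.
Base-emitter loop: V_Th = I_B·R_Th + V_BE + (β+1)I_B·R_E, so I_B = (2.94 − 0.7) / (10.5 + 101×0.18) = 0.0781 mA.
I_C = β·I_B = 100×0.0781 = 7.81 mA, and I_E = (β+1)I_B = 7.88 mA.
V_CE = V_CC − I_C·R_C − I_E·R_E = 23 − 7.81×1.2 − 7.88×0.18 = 12.2 V.
V_CE = 12.2 V > 0.2 V confirms active-region operation.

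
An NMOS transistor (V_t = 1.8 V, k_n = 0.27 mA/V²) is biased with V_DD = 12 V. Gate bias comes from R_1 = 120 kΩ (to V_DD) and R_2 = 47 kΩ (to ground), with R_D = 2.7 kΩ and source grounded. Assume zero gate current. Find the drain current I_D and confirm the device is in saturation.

V_G = V_DD·R_2/(R_1+R_2) = 12×47/167 = 3.38 V. With the source grounded, V_GS = V_G = 3.38 V.
Assume saturation: I_D = (k_n/2)(V_GS − V_t)² = (0.27/2)×(3.38 − 1.8)² = 0.135×1.58² = 0.336 mA.
V_DS = V_DD − I_D·R_D = 12 − 0.336×2.7 = 11.1 V.
Saturation requires V_DS ≥ V_GS − V_t = 1.58 V; 11.1 ≥ 1.58 ✓.

I_D ≈ 0.34 mA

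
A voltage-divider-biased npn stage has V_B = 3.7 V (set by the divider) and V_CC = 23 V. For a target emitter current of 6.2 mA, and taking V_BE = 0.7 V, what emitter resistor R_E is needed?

V_E = V_B − V_BE = 3.7 − 0.7 = 3 V.
R_E = V_E / I_E = 3 / 6.2 = 0.484 kΩ.

R_E ≈ 0.48 kΩ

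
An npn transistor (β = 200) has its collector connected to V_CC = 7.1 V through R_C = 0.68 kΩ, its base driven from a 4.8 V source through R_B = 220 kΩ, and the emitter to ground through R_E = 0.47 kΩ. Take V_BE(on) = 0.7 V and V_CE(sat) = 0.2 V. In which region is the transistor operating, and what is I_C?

Assume active. Base-emitter loop: I_B = (V_BB − V_BE)/(R_B + (β+1)R_E) = (4.8 − 0.7)/(220 + 201×0.47) = 0.013 mA.
I_C = β·I_B = 200×0.013 = 2.61 mA.
V_CE = V_CC − I_C·R_C − I_E·R_E = 7.1 − 2.61×0.68 − 2.62×0.47 = 4.1 V > V_CE(sat), so the active-region assumption holds.

active; I_C ≈ 2.6 mA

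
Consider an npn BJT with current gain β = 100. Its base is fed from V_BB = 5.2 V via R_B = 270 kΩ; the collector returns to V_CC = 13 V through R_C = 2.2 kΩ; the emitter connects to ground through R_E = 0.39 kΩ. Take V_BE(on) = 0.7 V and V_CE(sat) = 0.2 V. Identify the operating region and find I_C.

active; I_C ≈ 1.5 mA

Assume active. Base-emitter loop: I_B = (V_BB − V_BE)/(R_B + (β+1)R_E) = (5.2 − 0.7)/(270 + 101×0.39) = 0.0145 mA.
I_C = β·I_B = 100×0.0145 = 1.45 mA.
V_CE = V_CC − I_C·R_C − I_E·R_E = 13 − 1.45×2.2 − 1.47×0.39 = 9.23 V > V_CE(sat), so the active-region assumption holds.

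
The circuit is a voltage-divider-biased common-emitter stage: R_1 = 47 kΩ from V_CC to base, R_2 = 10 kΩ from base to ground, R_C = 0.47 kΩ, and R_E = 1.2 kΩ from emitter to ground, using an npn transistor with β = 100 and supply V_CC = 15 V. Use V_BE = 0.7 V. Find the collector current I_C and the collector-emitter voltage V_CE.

I_C ≈ 1.5 mA, V_CE ≈ 12 V

Thevenize the base divider: V_Th = V_CC·R_2/(R_1+R_2) = 15×10/57 = 2.63 V, R_Th = R_1‖R_2 = 8.25 kΩ.
Base-emitter loop: V_Th = I_B·R_Th + V_BE + (β+1)I_B·R_E, so I_B = (2.63 − 0.7) / (8.25 + 101×1.2) = 0.0149 mA.
I_C = β·I_B = 100×0.0149 = 1.49 mA, and I_E = (β+1)I_B = 1.51 mA.
V_CE = V_CC − I_C·R_C − I_E·R_E = 15 − 1.49×0.47 − 1.51×1.2 = 12.5 V.
V_CE = 12.5 V > 0.2 V confirms active-region operation.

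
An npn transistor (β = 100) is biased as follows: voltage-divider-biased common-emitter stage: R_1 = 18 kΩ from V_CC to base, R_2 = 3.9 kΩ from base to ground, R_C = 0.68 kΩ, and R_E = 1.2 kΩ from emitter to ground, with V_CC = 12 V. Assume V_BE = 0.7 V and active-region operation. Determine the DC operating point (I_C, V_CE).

Thevenize the base divider: V_Th = V_CC·R_2/(R_1+R_2) = 12×3.9/21.9 = 2.14 V, R_Th = R_1‖R_2 = 3.21 kΩ.
Base-emitter loop: V_Th = I_B·R_Th + V_BE + (β+1)I_B·R_E, so I_B = (2.14 − 0.7) / (3.21 + 101×1.2) = 0.0116 mA.
I_C = β·I_B = 100×0.0116 = 1.16 mA, and I_E = (β+1)I_B = 1.17 mA.
V_CE = V_CC − I_C·R_C − I_E·R_E = 12 − 1.16×0.68 − 1.17×1.2 = 9.81 V.
V_CE = 9.81 V > 0.2 V confirms active-region operation.

I_C ≈ 1.2 mA, V_CE ≈ 9.8 V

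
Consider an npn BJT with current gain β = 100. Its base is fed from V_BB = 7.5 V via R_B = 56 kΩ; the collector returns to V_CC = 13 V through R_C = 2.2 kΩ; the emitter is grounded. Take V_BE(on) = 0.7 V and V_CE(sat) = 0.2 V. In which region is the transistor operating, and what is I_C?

saturation; I_C ≈ 5.8 mA

Assume active: I_B = (7.5 − 0.7)/56 = 0.121 mA, giving I_C = β·I_B = 12.1 mA.
But then V_CE = 13 − 12.1×2.2 = -13.7 V < V_CE(sat) = 0.2 V — impossible in the active region.
So the transistor is saturated. With V_CE = 0.2 V, I_C = (V_CC − 0.2)/R_C = 12.8/2.2 = 5.82 mA.
Check: β·I_B = 12.1 mA > I_C = 5.82 mA, confirming saturation.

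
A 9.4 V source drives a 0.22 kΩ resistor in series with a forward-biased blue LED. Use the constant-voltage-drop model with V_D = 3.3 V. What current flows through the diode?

KVL around the loop: 9.4 = V_D + I·R = 3.3 + I × 0.22 kΩ.
So I = (9.4 − 3.3) / 0.22 kΩ = 6.1 / 0.22 = 27.7 mA.

I ≈ 28 mA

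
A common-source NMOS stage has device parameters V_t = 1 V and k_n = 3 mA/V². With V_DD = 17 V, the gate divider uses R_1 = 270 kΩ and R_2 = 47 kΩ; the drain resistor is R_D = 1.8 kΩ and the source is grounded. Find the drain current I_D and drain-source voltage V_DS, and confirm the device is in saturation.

V_G = V_DD·R_2/(R_1+R_2) = 17×47/317 = 2.52 V. With the source grounded, V_GS = V_G = 2.52 V.
Assume saturation: I_D = (k_n/2)(V_GS − V_t)² = (3/2)×(2.52 − 1)² = 1.5×1.52² = 3.47 mA.
V_DS = V_DD − I_D·R_D = 17 − 3.47×1.8 = 10.8 V.
Saturation requires V_DS ≥ V_GS − V_t = 1.52 V; 10.8 ≥ 1.52 ✓.

I_D ≈ 3.5 mA, V_DS ≈ 11 V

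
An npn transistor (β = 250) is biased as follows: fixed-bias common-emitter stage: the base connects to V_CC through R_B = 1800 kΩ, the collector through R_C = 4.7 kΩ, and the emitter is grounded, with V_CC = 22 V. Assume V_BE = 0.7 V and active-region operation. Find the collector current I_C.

I_C ≈ 3 mA

Base loop: V_CC = I_B·R_B + V_BE, so I_B = (22 − 0.7)/1800 kΩ = 0.0118 mA.
In the active region I_C = β·I_B = 250 × 0.0118 = 2.96 mA.
Collector loop: V_CE = V_CC − I_C·R_C = 22 − 2.96×4.7 = 8.1 V.
Since V_CE = 8.1 V > V_CE(sat) ≈ 0.2 V, the transistor is in the active region as assumed.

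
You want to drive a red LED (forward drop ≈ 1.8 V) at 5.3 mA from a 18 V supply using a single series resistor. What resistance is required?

R ≈ 3.1 kΩ

The resistor drops V_S − V_D = 18 − 1.8 = 16.2 V at 5.3 mA.
R = 16.2 V / 5.3 mA = 3.06 kΩ.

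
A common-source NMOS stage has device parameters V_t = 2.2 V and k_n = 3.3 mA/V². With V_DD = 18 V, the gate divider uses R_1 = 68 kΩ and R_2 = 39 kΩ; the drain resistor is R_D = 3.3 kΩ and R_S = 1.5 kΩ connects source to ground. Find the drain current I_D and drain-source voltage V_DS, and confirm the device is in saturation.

V_G = V_DD·R_2/(R_1+R_2) = 18×39/107 = 6.56 V.
Assume saturation: I_D = (k_n/2)(V_GS − V_t)² with V_GS = V_G − I_D·R_S = 6.56 − 1.5·I_D.
Substituting gives 3.71·I_D² − 22.6·I_D + 31.4 = 0, with roots I_D = 2.15 or 3.94 mA.
The root I_D = 3.94 mA gives V_GS = 0.655 V ≤ V_t, so take I_D = 2.15 mA.
Then V_GS = 3.34 V and V_DS = V_DD − I_D(R_D+R_S) = 18 − 2.15×4.8 = 7.7 V.
Saturation requires V_DS ≥ V_GS − V_t = 1.14 V; 7.7 ≥ 1.14 ✓.

I_D ≈ 2.1 mA, V_DS ≈ 7.7 V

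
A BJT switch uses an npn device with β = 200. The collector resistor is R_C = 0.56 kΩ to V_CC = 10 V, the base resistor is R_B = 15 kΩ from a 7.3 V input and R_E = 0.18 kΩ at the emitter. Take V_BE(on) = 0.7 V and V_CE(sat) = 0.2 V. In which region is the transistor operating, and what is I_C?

saturation; I_C ≈ 13 mA

Assume active: I_B = (7.3 − 0.7)/(15 + 201×0.18) = 0.129 mA, I_C = β·I_B = 25.8 mA.
Then V_CE = 10 − 25.8×0.56 − 25.9×0.18 = -9.11 V < 0.2 V — the active assumption fails.
Re-solve with V_CE = 0.2 V. KCL at the emitter: V_E/R_E = (V_BB−0.7−V_E)/R_B + (V_CC−0.2−V_E)/R_C, giving V_E = 2.42 V.
I_C = (V_CC − 0.2 − V_E)/R_C = (9.8 − 2.42)/0.56 = 13.2 mA.
Check: I_B = (6.6 − 2.42)/15 = 0.279 mA, and β·I_B = 55.7 mA > I_C, confirming saturation.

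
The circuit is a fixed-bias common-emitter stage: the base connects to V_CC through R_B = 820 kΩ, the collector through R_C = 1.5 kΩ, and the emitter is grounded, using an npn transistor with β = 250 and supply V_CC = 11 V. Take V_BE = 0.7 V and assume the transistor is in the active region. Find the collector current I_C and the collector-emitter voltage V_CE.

Base loop: V_CC = I_B·R_B + V_BE, so I_B = (11 − 0.7)/820 kΩ = 0.0126 mA.
In the active region I_C = β·I_B = 250 × 0.0126 = 3.14 mA.
Collector loop: V_CE = V_CC − I_C·R_C = 11 − 3.14×1.5 = 6.29 V.
Since V_CE = 6.29 V > V_CE(sat) ≈ 0.2 V, the transistor is in the active region as assumed.

I_C ≈ 3.1 mA, V_CE ≈ 6.3 V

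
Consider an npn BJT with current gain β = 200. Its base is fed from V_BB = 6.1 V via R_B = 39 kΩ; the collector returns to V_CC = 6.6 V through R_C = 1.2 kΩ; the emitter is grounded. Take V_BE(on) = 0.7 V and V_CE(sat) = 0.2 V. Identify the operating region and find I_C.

saturation; I_C ≈ 5.3 mA

Assume active: I_B = (6.1 − 0.7)/39 = 0.138 mA, giving I_C = β·I_B = 27.7 mA.
But then V_CE = 6.6 − 27.7×1.2 = -26.6 V < V_CE(sat) = 0.2 V — impossible in the active region.
So the transistor is saturated. With V_CE = 0.2 V, I_C = (V_CC − 0.2)/R_C = 6.4/1.2 = 5.33 mA.
Check: β·I_B = 27.7 mA > I_C = 5.33 mA, confirming saturation.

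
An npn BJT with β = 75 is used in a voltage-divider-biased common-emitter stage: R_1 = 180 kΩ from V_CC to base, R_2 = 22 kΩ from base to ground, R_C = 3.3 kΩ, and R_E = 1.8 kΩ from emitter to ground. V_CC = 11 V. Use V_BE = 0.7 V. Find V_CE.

Thevenize the base divider: V_Th = V_CC·R_2/(R_1+R_2) = 11×22/202 = 1.2 V, R_Th = R_1‖R_2 = 19.6 kΩ.
Base-emitter loop: V_Th = I_B·R_Th + V_BE + (β+1)I_B·R_E, so I_B = (1.2 − 0.7) / (19.6 + 76×1.8) = 0.00318 mA.
I_C = β·I_B = 75×0.00318 = 0.239 mA, and I_E = (β+1)I_B = 0.242 mA.
V_CE = V_CC − I_C·R_C − I_E·R_E = 11 − 0.239×3.3 − 0.242×1.8 = 9.78 V.
V_CE = 9.78 V > 0.2 V confirms active-region operation.

V_CE ≈ 9.8 V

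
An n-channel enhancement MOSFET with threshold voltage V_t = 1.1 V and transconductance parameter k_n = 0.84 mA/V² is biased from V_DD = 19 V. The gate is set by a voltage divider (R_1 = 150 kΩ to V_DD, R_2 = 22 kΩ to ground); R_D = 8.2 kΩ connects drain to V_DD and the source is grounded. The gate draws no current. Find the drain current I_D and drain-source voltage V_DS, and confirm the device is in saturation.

I_D ≈ 0.74 mA, V_DS ≈ 13 V

V_G = V_DD·R_2/(R_1+R_2) = 19×22/172 = 2.43 V. With the source grounded, V_GS = V_G = 2.43 V.
Assume saturation: I_D = (k_n/2)(V_GS − V_t)² = (0.84/2)×(2.43 − 1.1)² = 0.42×1.33² = 0.743 mA.
V_DS = V_DD − I_D·R_D = 19 − 0.743×8.2 = 12.9 V.
Saturation requires V_DS ≥ V_GS − V_t = 1.33 V; 12.9 ≥ 1.33 ✓.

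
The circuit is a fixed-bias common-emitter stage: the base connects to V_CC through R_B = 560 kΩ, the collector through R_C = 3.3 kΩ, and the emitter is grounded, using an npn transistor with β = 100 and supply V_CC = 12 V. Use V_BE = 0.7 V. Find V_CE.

V_CE ≈ 5.3 V

Base loop: V_CC = I_B·R_B + V_BE, so I_B = (12 − 0.7)/560 kΩ = 0.0202 mA.
In the active region I_C = β·I_B = 100 × 0.0202 = 2.02 mA.
Collector loop: V_CE = V_CC − I_C·R_C = 12 − 2.02×3.3 = 5.34 V.
Since V_CE = 5.34 V > V_CE(sat) ≈ 0.2 V, the transistor is in the active region as assumed.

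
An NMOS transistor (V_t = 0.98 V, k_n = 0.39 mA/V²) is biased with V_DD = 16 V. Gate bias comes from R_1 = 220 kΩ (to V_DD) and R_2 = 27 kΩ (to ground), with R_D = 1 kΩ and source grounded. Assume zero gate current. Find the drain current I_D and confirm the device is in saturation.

I_D ≈ 0.12 mA

V_G = V_DD·R_2/(R_1+R_2) = 16×27/247 = 1.75 V. With the source grounded, V_GS = V_G = 1.75 V.
Assume saturation: I_D = (k_n/2)(V_GS − V_t)² = (0.39/2)×(1.75 − 0.98)² = 0.195×0.769² = 0.115 mA.
V_DS = V_DD − I_D·R_D = 16 − 0.115×1 = 15.9 V.
Saturation requires V_DS ≥ V_GS − V_t = 0.769 V; 15.9 ≥ 0.769 ✓.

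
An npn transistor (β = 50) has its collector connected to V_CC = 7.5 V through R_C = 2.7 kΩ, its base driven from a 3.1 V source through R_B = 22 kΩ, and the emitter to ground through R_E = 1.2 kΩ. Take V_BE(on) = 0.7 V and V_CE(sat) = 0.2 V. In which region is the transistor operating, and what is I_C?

Assume active. Base-emitter loop: I_B = (V_BB − V_BE)/(R_B + (β+1)R_E) = (3.1 − 0.7)/(22 + 51×1.2) = 0.0288 mA.
I_C = β·I_B = 50×0.0288 = 1.44 mA.
V_CE = V_CC − I_C·R_C − I_E·R_E = 7.5 − 1.44×2.7 − 1.47×1.2 = 1.84 V > V_CE(sat), so the active-region assumption holds.

active; I_C ≈ 1.4 mA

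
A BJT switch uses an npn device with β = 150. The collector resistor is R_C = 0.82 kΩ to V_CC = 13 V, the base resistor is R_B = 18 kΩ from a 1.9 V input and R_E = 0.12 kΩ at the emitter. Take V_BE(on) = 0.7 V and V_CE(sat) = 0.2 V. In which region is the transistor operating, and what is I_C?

Assume active. Base-emitter loop: I_B = (V_BB − V_BE)/(R_B + (β+1)R_E) = (1.9 − 0.7)/(18 + 151×0.12) = 0.0332 mA.
I_C = β·I_B = 150×0.0332 = 4.98 mA.
V_CE = V_CC − I_C·R_C − I_E·R_E = 13 − 4.98×0.82 − 5.02×0.12 = 8.31 V > V_CE(sat), so the active-region assumption holds.

active; I_C ≈ 5 mA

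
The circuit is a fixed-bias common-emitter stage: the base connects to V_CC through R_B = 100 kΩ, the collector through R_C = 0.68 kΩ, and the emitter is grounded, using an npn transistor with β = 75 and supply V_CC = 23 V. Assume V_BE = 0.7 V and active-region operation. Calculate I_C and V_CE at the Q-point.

I_C ≈ 17 mA, V_CE ≈ 12 V

Base loop: V_CC = I_B·R_B + V_BE, so I_B = (23 − 0.7)/100 kΩ = 0.223 mA.
In the active region I_C = β·I_B = 75 × 0.223 = 16.7 mA.
Collector loop: V_CE = V_CC − I_C·R_C = 23 − 16.7×0.68 = 11.6 V.
Since V_CE = 11.6 V > V_CE(sat) ≈ 0.2 V, the transistor is in the active region as assumed.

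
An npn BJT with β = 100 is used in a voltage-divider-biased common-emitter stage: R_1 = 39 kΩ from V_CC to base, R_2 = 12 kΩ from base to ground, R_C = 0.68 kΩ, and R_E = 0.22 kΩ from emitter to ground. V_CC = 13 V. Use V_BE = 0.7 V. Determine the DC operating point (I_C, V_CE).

Thevenize the base divider: V_Th = V_CC·R_2/(R_1+R_2) = 13×12/51 = 3.06 V, R_Th = R_1‖R_2 = 9.18 kΩ.
Base-emitter loop: V_Th = I_B·R_Th + V_BE + (β+1)I_B·R_E, so I_B = (3.06 − 0.7) / (9.18 + 101×0.22) = 0.0751 mA.
I_C = β·I_B = 100×0.0751 = 7.51 mA, and I_E = (β+1)I_B = 7.59 mA.
V_CE = V_CC − I_C·R_C − I_E·R_E = 13 − 7.51×0.68 − 7.59×0.22 = 6.22 V.
V_CE = 6.22 V > 0.2 V confirms active-region operation.

I_C ≈ 7.5 mA, V_CE ≈ 6.2 V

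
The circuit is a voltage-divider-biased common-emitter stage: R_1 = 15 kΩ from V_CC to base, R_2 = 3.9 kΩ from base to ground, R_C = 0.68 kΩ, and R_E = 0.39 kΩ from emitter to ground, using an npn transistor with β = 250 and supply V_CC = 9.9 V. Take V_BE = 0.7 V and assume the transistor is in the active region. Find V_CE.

Thevenize the base divider: V_Th = V_CC·R_2/(R_1+R_2) = 9.9×3.9/18.9 = 2.04 V, R_Th = R_1‖R_2 = 3.1 kΩ.
Base-emitter loop: V_Th = I_B·R_Th + V_BE + (β+1)I_B·R_E, so I_B = (2.04 − 0.7) / (3.1 + 251×0.39) = 0.0133 mA.
I_C = β·I_B = 250×0.0133 = 3.32 mA, and I_E = (β+1)I_B = 3.34 mA.
V_CE = V_CC − I_C·R_C − I_E·R_E = 9.9 − 3.32×0.68 − 3.34×0.39 = 6.34 V.
V_CE = 6.34 V > 0.2 V confirms active-region operation.

V_CE ≈ 6.3 V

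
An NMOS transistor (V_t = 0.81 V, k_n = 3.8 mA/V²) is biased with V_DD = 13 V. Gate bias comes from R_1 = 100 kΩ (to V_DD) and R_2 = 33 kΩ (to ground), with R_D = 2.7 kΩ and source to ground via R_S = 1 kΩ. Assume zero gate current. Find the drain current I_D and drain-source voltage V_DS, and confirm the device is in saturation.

V_G = V_DD·R_2/(R_1+R_2) = 13×33/133 = 3.23 V.
Assume saturation: I_D = (k_n/2)(V_GS − V_t)² with V_GS = V_G − I_D·R_S = 3.23 − 1·I_D.
Substituting gives 1.9·I_D² − 10.2·I_D + 11.1 = 0, with roots I_D = 1.52 or 3.84 mA.
The root I_D = 3.84 mA gives V_GS = -0.611 V ≤ V_t, so take I_D = 1.52 mA.
Then V_GS = 1.7 V and V_DS = V_DD − I_D(R_D+R_S) = 13 − 1.52×3.7 = 7.37 V.
Saturation requires V_DS ≥ V_GS − V_t = 0.895 V; 7.37 ≥ 0.895 ✓.

I_D ≈ 1.5 mA, V_DS ≈ 7.4 V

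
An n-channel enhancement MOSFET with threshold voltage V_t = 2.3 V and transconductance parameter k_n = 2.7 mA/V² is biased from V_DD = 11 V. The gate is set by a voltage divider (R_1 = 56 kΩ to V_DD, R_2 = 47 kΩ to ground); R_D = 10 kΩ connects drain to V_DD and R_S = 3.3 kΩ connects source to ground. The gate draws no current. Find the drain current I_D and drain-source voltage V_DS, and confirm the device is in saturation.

I_D ≈ 0.62 mA, V_DS ≈ 2.8 V

V_G = V_DD·R_2/(R_1+R_2) = 11×47/103 = 5.02 V.
Assume saturation: I_D = (k_n/2)(V_GS − V_t)² with V_GS = V_G − I_D·R_S = 5.02 − 3.3·I_D.
Substituting gives 14.7·I_D² − 25.2·I_D + 9.98 = 0, with roots I_D = 0.619 or 1.1 mA.
The root I_D = 1.1 mA gives V_GS = 1.4 V ≤ V_t, so take I_D = 0.619 mA.
Then V_GS = 2.98 V and V_DS = V_DD − I_D(R_D+R_S) = 11 − 0.619×13.3 = 2.77 V.
Saturation requires V_DS ≥ V_GS − V_t = 0.677 V; 2.77 ≥ 0.677 ✓.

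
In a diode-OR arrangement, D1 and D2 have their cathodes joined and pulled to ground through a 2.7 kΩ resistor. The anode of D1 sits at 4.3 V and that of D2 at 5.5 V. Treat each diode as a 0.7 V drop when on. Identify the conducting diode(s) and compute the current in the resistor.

Assume both conduct. Then node N would need to be at both 4.3−0.7 = 3.6 V and 5.5−0.7 = 4.8 V, which is impossible.
Assume only D2 conducts: V_N = 5.5 − 0.7 = 4.8 V, so I_R = 4.8/2.7 = 1.78 mA.
Check D1: its anode-to-cathode voltage is 4.3 − 4.8 = -0.5 V < 0.7 V, so it is off. The assumption is consistent.

Only D2 conducts; I_R ≈ 1.8 mA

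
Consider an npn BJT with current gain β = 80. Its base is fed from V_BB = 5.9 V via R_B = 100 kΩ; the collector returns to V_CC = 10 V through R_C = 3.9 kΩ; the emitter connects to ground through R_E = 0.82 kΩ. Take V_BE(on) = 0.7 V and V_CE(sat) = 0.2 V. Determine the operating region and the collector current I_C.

Assume active: I_B = (5.9 − 0.7)/(100 + 81×0.82) = 0.0312 mA, I_C = β·I_B = 2.5 mA.
Then V_CE = 10 − 2.5×3.9 − 2.53×0.82 = -1.82 V < 0.2 V — the active assumption fails.
Re-solve with V_CE = 0.2 V. KCL at the emitter: V_E/R_E = (V_BB−0.7−V_E)/R_B + (V_CC−0.2−V_E)/R_C, giving V_E = 1.73 V.
I_C = (V_CC − 0.2 − V_E)/R_C = (9.8 − 1.73)/3.9 = 2.07 mA.
Check: I_B = (5.2 − 1.73)/100 = 0.0347 mA, and β·I_B = 2.78 mA > I_C, confirming saturation.

saturation; I_C ≈ 2.1 mA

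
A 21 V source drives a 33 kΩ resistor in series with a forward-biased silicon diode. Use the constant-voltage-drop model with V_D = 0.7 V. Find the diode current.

KVL around the loop: 21 = V_D + I·R = 0.7 + I × 33 kΩ.
So I = (21 − 0.7) / 33 kΩ = 20.3 / 33 = 0.615 mA.

I ≈ 0.62 mA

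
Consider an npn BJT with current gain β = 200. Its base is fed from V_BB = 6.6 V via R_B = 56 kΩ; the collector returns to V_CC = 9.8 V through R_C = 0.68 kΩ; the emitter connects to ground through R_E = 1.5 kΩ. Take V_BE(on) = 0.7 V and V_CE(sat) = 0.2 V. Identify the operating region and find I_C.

Assume active. Base-emitter loop: I_B = (V_BB − V_BE)/(R_B + (β+1)R_E) = (6.6 − 0.7)/(56 + 201×1.5) = 0.0165 mA.
I_C = β·I_B = 200×0.0165 = 3.3 mA.
V_CE = V_CC − I_C·R_C − I_E·R_E = 9.8 − 3.3×0.68 − 3.32×1.5 = 2.58 V > V_CE(sat), so the active-region assumption holds.

active; I_C ≈ 3.3 mA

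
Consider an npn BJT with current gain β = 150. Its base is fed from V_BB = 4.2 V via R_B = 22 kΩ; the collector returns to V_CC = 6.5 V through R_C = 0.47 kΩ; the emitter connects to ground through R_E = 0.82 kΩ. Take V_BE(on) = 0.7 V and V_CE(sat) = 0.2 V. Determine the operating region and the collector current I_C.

active; I_C ≈ 3.6 mA

Assume active. Base-emitter loop: I_B = (V_BB − V_BE)/(R_B + (β+1)R_E) = (4.2 − 0.7)/(22 + 151×0.82) = 0.024 mA.
I_C = β·I_B = 150×0.024 = 3.6 mA.
V_CE = V_CC − I_C·R_C − I_E·R_E = 6.5 − 3.6×0.47 − 3.62×0.82 = 1.84 V > V_CE(sat), so the active-region assumption holds.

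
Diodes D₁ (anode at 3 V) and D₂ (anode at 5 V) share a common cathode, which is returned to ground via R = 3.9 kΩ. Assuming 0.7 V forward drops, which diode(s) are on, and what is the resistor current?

Assume both conduct. Then node N would need to be at both 3−0.7 = 2.3 V and 5−0.7 = 4.3 V, which is impossible.
Assume only D₂ conducts: V_N = 5 − 0.7 = 4.3 V, so I_R = 4.3/3.9 = 1.1 mA.
Check D₁: its anode-to-cathode voltage is 3 − 4.3 = -1.3 V < 0.7 V, so it is off. The assumption is consistent.

Only D₂ conducts; I_R ≈ 1.1 mA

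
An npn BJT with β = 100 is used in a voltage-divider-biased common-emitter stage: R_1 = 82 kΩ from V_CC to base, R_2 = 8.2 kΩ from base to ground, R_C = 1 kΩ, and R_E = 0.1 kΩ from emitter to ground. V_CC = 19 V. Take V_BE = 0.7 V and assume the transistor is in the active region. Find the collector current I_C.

Thevenize the base divider: V_Th = V_CC·R_2/(R_1+R_2) = 19×8.2/90.2 = 1.73 V, R_Th = R_1‖R_2 = 7.45 kΩ.
Base-emitter loop: V_Th = I_B·R_Th + V_BE + (β+1)I_B·R_E, so I_B = (1.73 − 0.7) / (7.45 + 101×0.1) = 0.0585 mA.
I_C = β·I_B = 100×0.0585 = 5.85 mA, and I_E = (β+1)I_B = 5.91 mA.
V_CE = V_CC − I_C·R_C − I_E·R_E = 19 − 5.85×1 − 5.91×0.1 = 12.6 V.
V_CE = 12.6 V > 0.2 V confirms active-region operation.

I_C ≈ 5.9 mA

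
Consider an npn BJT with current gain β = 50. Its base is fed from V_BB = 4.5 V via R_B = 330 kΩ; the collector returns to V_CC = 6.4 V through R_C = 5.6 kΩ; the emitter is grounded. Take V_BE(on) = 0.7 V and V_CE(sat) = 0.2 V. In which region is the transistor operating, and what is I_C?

active; I_C ≈ 0.58 mA

Assume active. Base-emitter loop: I_B = (V_BB − V_BE)/R_B = (4.5 − 0.7)/330 = 0.0115 mA.
I_C = β·I_B = 50×0.0115 = 0.576 mA.
V_CE = V_CC − I_C·R_C = 6.4 − 0.576×5.6 = 3.18 V > V_CE(sat), so the active-region assumption holds.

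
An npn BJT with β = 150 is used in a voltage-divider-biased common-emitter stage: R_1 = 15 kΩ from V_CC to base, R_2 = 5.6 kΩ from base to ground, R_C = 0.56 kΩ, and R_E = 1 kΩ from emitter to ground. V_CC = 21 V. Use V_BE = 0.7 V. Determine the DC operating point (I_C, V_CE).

Thevenize the base divider: V_Th = V_CC·R_2/(R_1+R_2) = 21×5.6/20.6 = 5.71 V, R_Th = R_1‖R_2 = 4.08 kΩ.
Base-emitter loop: V_Th = I_B·R_Th + V_BE + (β+1)I_B·R_E, so I_B = (5.71 − 0.7) / (4.08 + 151×1) = 0.0323 mA.
I_C = β·I_B = 150×0.0323 = 4.84 mA, and I_E = (β+1)I_B = 4.88 mA.
V_CE = V_CC − I_C·R_C − I_E·R_E = 21 − 4.84×0.56 − 4.88×1 = 13.4 V.
V_CE = 13.4 V > 0.2 V confirms active-region operation.

I_C ≈ 4.8 mA, V_CE ≈ 13 V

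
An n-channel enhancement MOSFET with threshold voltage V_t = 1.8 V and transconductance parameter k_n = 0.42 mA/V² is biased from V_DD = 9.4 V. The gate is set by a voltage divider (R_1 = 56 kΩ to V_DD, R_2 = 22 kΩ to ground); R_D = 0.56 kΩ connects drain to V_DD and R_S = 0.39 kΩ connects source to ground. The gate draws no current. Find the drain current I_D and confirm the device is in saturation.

V_G = V_DD·R_2/(R_1+R_2) = 9.4×22/78 = 2.65 V.
Assume saturation: I_D = (k_n/2)(V_GS − V_t)² with V_GS = V_G − I_D·R_S = 2.65 − 0.39·I_D.
Substituting gives 0.0319·I_D² − 1.14·I_D + 0.152 = 0, with roots I_D = 0.134 or 35.5 mA.
The root I_D = 35.5 mA gives V_GS = -11.2 V ≤ V_t, so take I_D = 0.134 mA.
Then V_GS = 2.6 V and V_DS = V_DD − I_D(R_D+R_S) = 9.4 − 0.134×0.95 = 9.27 V.
Saturation requires V_DS ≥ V_GS − V_t = 0.799 V; 9.27 ≥ 0.799 ✓.

I_D ≈ 0.13 mA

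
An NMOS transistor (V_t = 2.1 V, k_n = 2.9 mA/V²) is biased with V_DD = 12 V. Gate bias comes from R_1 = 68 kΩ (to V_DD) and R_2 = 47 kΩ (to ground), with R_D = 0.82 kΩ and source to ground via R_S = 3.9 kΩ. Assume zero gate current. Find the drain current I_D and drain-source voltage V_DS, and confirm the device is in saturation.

V_G = V_DD·R_2/(R_1+R_2) = 12×47/115 = 4.9 V.
Assume saturation: I_D = (k_n/2)(V_GS − V_t)² with V_GS = V_G − I_D·R_S = 4.9 − 3.9·I_D.
Substituting gives 22.1·I_D² − 32.7·I_D + 11.4 = 0, with roots I_D = 0.56 or 0.924 mA.
The root I_D = 0.924 mA gives V_GS = 1.3 V ≤ V_t, so take I_D = 0.56 mA.
Then V_GS = 2.72 V and V_DS = V_DD − I_D(R_D+R_S) = 12 − 0.56×4.72 = 9.36 V.
Saturation requires V_DS ≥ V_GS − V_t = 0.621 V; 9.36 ≥ 0.621 ✓.

I_D ≈ 0.56 mA, V_DS ≈ 9.4 V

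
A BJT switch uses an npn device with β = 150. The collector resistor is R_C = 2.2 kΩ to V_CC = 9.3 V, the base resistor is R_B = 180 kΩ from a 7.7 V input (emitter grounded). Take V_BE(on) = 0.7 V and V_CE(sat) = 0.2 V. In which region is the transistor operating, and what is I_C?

saturation; I_C ≈ 4.1 mA

Assume active: I_B = (7.7 − 0.7)/180 = 0.0389 mA, giving I_C = β·I_B = 5.83 mA.
But then V_CE = 9.3 − 5.83×2.2 = -3.53 V < V_CE(sat) = 0.2 V — impossible in the active region.
So the transistor is saturated. With V_CE = 0.2 V, I_C = (V_CC − 0.2)/R_C = 9.1/2.2 = 4.14 mA.
Check: β·I_B = 5.83 mA > I_C = 4.14 mA, confirming saturation.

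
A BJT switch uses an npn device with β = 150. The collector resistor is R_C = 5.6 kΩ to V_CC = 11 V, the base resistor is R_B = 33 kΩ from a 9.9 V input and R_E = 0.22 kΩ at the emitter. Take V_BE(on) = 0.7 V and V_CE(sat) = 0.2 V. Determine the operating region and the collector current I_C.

Assume active: I_B = (9.9 − 0.7)/(33 + 151×0.22) = 0.139 mA, I_C = β·I_B = 20.8 mA.
Then V_CE = 11 − 20.8×5.6 − 21×0.22 = -110 V < 0.2 V — the active assumption fails.
Re-solve with V_CE = 0.2 V. KCL at the emitter: V_E/R_E = (V_BB−0.7−V_E)/R_B + (V_CC−0.2−V_E)/R_C, giving V_E = 0.464 V.
I_C = (V_CC − 0.2 − V_E)/R_C = (10.8 − 0.464)/5.6 = 1.85 mA.
Check: I_B = (9.2 − 0.464)/33 = 0.265 mA, and β·I_B = 39.7 mA > I_C, confirming saturation.

saturation; I_C ≈ 1.8 mA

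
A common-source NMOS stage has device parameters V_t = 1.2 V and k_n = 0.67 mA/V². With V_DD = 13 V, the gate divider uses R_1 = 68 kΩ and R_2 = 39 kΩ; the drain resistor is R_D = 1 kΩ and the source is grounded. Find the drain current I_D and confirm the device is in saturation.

V_G = V_DD·R_2/(R_1+R_2) = 13×39/107 = 4.74 V. With the source grounded, V_GS = V_G = 4.74 V.
Assume saturation: I_D = (k_n/2)(V_GS − V_t)² = (0.67/2)×(4.74 − 1.2)² = 0.335×3.54² = 4.19 mA.
V_DS = V_DD − I_D·R_D = 13 − 4.19×1 = 8.81 V.
Saturation requires V_DS ≥ V_GS − V_t = 3.54 V; 8.81 ≥ 3.54 ✓.

I_D ≈ 4.2 mA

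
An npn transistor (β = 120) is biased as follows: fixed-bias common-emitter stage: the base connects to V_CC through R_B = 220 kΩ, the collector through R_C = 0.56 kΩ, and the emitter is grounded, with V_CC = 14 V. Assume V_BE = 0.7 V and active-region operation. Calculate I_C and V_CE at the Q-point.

Base loop: V_CC = I_B·R_B + V_BE, so I_B = (14 − 0.7)/220 kΩ = 0.0605 mA.
In the active region I_C = β·I_B = 120 × 0.0605 = 7.25 mA.
Collector loop: V_CE = V_CC − I_C·R_C = 14 − 7.25×0.56 = 9.94 V.
Since V_CE = 9.94 V > V_CE(sat) ≈ 0.2 V, the transistor is in the active region as assumed.

I_C ≈ 7.3 mA, V_CE ≈ 9.9 V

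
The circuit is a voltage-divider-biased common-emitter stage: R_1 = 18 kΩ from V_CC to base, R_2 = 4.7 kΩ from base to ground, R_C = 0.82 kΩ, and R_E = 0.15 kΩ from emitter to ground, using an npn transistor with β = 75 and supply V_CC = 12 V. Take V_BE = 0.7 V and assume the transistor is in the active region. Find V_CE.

Thevenize the base divider: V_Th = V_CC·R_2/(R_1+R_2) = 12×4.7/22.7 = 2.48 V, R_Th = R_1‖R_2 = 3.73 kΩ.
Base-emitter loop: V_Th = I_B·R_Th + V_BE + (β+1)I_B·R_E, so I_B = (2.48 − 0.7) / (3.73 + 76×0.15) = 0.118 mA.
I_C = β·I_B = 75×0.118 = 8.85 mA, and I_E = (β+1)I_B = 8.97 mA.
V_CE = V_CC − I_C·R_C − I_E·R_E = 12 − 8.85×0.82 − 8.97×0.15 = 3.4 V.
V_CE = 3.4 V > 0.2 V confirms active-region operation.

V_CE ≈ 3.4 V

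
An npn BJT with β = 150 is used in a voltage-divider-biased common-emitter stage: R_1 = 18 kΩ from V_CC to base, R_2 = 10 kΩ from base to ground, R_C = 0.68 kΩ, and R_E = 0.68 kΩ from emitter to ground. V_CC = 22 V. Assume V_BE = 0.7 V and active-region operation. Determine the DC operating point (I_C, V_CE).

I_C ≈ 9.8 mA, V_CE ≈ 8.6 V

Thevenize the base divider: V_Th = V_CC·R_2/(R_1+R_2) = 22×10/28 = 7.86 V, R_Th = R_1‖R_2 = 6.43 kΩ.
Base-emitter loop: V_Th = I_B·R_Th + V_BE + (β+1)I_B·R_E, so I_B = (7.86 − 0.7) / (6.43 + 151×0.68) = 0.0656 mA.
I_C = β·I_B = 150×0.0656 = 9.84 mA, and I_E = (β+1)I_B = 9.91 mA.
V_CE = V_CC − I_C·R_C − I_E·R_E = 22 − 9.84×0.68 − 9.91×0.68 = 8.57 V.
V_CE = 8.57 V > 0.2 V confirms active-region operation.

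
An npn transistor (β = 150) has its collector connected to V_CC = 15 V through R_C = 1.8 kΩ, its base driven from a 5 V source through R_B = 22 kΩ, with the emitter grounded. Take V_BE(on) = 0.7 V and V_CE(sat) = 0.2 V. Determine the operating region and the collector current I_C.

saturation; I_C ≈ 8.2 mA

Assume active: I_B = (5 − 0.7)/22 = 0.195 mA, giving I_C = β·I_B = 29.3 mA.
But then V_CE = 15 − 29.3×1.8 = -37.8 V < V_CE(sat) = 0.2 V — impossible in the active region.
So the transistor is saturated. With V_CE = 0.2 V, I_C = (V_CC − 0.2)/R_C = 14.8/1.8 = 8.22 mA.
Check: β·I_B = 29.3 mA > I_C = 8.22 mA, confirming saturation.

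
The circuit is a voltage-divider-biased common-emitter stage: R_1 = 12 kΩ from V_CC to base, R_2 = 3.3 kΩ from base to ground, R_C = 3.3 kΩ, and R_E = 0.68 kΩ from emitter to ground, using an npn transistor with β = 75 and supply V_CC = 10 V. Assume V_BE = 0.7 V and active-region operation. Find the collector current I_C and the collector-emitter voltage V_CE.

I_C ≈ 2 mA, V_CE ≈ 2 V

Thevenize the base divider: V_Th = V_CC·R_2/(R_1+R_2) = 10×3.3/15.3 = 2.16 V, R_Th = R_1‖R_2 = 2.59 kΩ.
Base-emitter loop: V_Th = I_B·R_Th + V_BE + (β+1)I_B·R_E, so I_B = (2.16 − 0.7) / (2.59 + 76×0.68) = 0.0268 mA.
I_C = β·I_B = 75×0.0268 = 2.01 mA, and I_E = (β+1)I_B = 2.04 mA.
V_CE = V_CC − I_C·R_C − I_E·R_E = 10 − 2.01×3.3 − 2.04×0.68 = 1.97 V.
V_CE = 1.97 V > 0.2 V confirms active-region operation.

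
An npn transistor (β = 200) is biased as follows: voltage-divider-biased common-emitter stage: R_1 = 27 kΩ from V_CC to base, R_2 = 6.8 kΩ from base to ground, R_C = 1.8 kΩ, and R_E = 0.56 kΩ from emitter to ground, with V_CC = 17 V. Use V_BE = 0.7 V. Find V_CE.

Thevenize the base divider: V_Th = V_CC·R_2/(R_1+R_2) = 17×6.8/33.8 = 3.42 V, R_Th = R_1‖R_2 = 5.43 kΩ.
Base-emitter loop: V_Th = I_B·R_Th + V_BE + (β+1)I_B·R_E, so I_B = (3.42 − 0.7) / (5.43 + 201×0.56) = 0.0231 mA.
I_C = β·I_B = 200×0.0231 = 4.61 mA, and I_E = (β+1)I_B = 4.63 mA.
V_CE = V_CC − I_C·R_C − I_E·R_E = 17 − 4.61×1.8 − 4.63×0.56 = 6.11 V.
V_CE = 6.11 V > 0.2 V confirms active-region operation.

V_CE ≈ 6.1 V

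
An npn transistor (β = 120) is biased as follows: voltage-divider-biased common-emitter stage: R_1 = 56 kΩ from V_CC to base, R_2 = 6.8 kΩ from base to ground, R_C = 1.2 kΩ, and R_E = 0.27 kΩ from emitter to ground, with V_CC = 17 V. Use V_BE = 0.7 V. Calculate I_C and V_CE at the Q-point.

Thevenize the base divider: V_Th = V_CC·R_2/(R_1+R_2) = 17×6.8/62.8 = 1.84 V, R_Th = R_1‖R_2 = 6.06 kΩ.
Base-emitter loop: V_Th = I_B·R_Th + V_BE + (β+1)I_B·R_E, so I_B = (1.84 − 0.7) / (6.06 + 121×0.27) = 0.0295 mA.
I_C = β·I_B = 120×0.0295 = 3.53 mA, and I_E = (β+1)I_B = 3.56 mA.
V_CE = V_CC − I_C·R_C − I_E·R_E = 17 − 3.53×1.2 − 3.56×0.27 = 11.8 V.
V_CE = 11.8 V > 0.2 V confirms active-region operation.

I_C ≈ 3.5 mA, V_CE ≈ 12 V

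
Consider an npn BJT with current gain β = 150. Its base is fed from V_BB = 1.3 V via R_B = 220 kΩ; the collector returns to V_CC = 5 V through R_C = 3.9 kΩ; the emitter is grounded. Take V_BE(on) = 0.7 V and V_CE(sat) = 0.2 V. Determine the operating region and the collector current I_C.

active; I_C ≈ 0.41 mA

Assume active. Base-emitter loop: I_B = (V_BB − V_BE)/R_B = (1.3 − 0.7)/220 = 0.00273 mA.
I_C = β·I_B = 150×0.00273 = 0.409 mA.
V_CE = V_CC − I_C·R_C = 5 − 0.409×3.9 = 3.4 V > V_CE(sat), so the active-region assumption holds.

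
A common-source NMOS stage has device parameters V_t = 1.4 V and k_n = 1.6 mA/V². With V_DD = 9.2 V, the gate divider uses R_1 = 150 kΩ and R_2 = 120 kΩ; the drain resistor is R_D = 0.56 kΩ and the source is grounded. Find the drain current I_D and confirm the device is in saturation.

I_D ≈ 5.8 mA

V_G = V_DD·R_2/(R_1+R_2) = 9.2×120/270 = 4.09 V. With the source grounded, V_GS = V_G = 4.09 V.
Assume saturation: I_D = (k_n/2)(V_GS − V_t)² = (1.6/2)×(4.09 − 1.4)² = 0.8×2.69² = 5.78 mA.
V_DS = V_DD − I_D·R_D = 9.2 − 5.78×0.56 = 5.96 V.
Saturation requires V_DS ≥ V_GS − V_t = 2.69 V; 5.96 ≥ 2.69 ✓.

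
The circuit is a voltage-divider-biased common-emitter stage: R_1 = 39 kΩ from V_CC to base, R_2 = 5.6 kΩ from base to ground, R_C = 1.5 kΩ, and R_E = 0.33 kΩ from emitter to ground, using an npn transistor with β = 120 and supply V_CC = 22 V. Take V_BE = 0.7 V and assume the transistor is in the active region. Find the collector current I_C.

Thevenize the base divider: V_Th = V_CC·R_2/(R_1+R_2) = 22×5.6/44.6 = 2.76 V, R_Th = R_1‖R_2 = 4.9 kΩ.
Base-emitter loop: V_Th = I_B·R_Th + V_BE + (β+1)I_B·R_E, so I_B = (2.76 − 0.7) / (4.9 + 121×0.33) = 0.046 mA.
I_C = β·I_B = 120×0.046 = 5.52 mA, and I_E = (β+1)I_B = 5.57 mA.
V_CE = V_CC − I_C·R_C − I_E·R_E = 22 − 5.52×1.5 − 5.57×0.33 = 11.9 V.
V_CE = 11.9 V > 0.2 V confirms active-region operation.

I_C ≈ 5.5 mA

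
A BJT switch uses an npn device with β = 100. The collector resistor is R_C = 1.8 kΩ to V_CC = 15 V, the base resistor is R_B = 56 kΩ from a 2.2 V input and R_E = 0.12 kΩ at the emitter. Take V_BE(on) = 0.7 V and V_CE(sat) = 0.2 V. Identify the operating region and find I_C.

Assume active. Base-emitter loop: I_B = (V_BB − V_BE)/(R_B + (β+1)R_E) = (2.2 − 0.7)/(56 + 101×0.12) = 0.022 mA.
I_C = β·I_B = 100×0.022 = 2.2 mA.
V_CE = V_CC − I_C·R_C − I_E·R_E = 15 − 2.2×1.8 − 2.22×0.12 = 10.8 V > V_CE(sat), so the active-region assumption holds.

active; I_C ≈ 2.2 mA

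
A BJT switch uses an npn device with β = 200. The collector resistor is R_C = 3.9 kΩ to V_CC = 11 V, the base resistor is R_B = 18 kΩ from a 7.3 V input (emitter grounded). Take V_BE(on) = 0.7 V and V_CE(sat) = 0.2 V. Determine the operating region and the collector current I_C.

saturation; I_C ≈ 2.8 mA

Assume active: I_B = (7.3 − 0.7)/18 = 0.367 mA, giving I_C = β·I_B = 73.3 mA.
But then V_CE = 11 − 73.3×3.9 = -275 V < V_CE(sat) = 0.2 V — impossible in the active region.
So the transistor is saturated. With V_CE = 0.2 V, I_C = (V_CC − 0.2)/R_C = 10.8/3.9 = 2.77 mA.
Check: β·I_B = 73.3 mA > I_C = 2.77 mA, confirming saturation.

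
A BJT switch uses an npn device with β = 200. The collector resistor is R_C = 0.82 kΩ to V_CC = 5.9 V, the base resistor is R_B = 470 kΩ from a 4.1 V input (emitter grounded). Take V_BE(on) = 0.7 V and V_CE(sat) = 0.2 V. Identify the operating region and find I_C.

Assume active. Base-emitter loop: I_B = (V_BB − V_BE)/R_B = (4.1 − 0.7)/470 = 0.00723 mA.
I_C = β·I_B = 200×0.00723 = 1.45 mA.
V_CE = V_CC − I_C·R_C = 5.9 − 1.45×0.82 = 4.71 V > V_CE(sat), so the active-region assumption holds.

active; I_C ≈ 1.4 mA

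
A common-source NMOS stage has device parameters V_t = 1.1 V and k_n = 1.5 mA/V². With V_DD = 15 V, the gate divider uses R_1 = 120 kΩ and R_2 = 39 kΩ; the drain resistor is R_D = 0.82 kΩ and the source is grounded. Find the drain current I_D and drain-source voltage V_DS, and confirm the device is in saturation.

V_G = V_DD·R_2/(R_1+R_2) = 15×39/159 = 3.68 V. With the source grounded, V_GS = V_G = 3.68 V.
Assume saturation: I_D = (k_n/2)(V_GS − V_t)² = (1.5/2)×(3.68 − 1.1)² = 0.75×2.58² = 4.99 mA.
V_DS = V_DD − I_D·R_D = 15 − 4.99×0.82 = 10.9 V.
Saturation requires V_DS ≥ V_GS − V_t = 2.58 V; 10.9 ≥ 2.58 ✓.

I_D ≈ 5 mA, V_DS ≈ 11 V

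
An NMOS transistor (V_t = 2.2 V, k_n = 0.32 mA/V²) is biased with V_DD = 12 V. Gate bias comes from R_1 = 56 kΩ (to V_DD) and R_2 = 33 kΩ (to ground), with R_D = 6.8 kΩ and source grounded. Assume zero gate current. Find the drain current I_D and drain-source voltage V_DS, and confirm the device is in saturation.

V_G = V_DD·R_2/(R_1+R_2) = 12×33/89 = 4.45 V. With the source grounded, V_GS = V_G = 4.45 V.
Assume saturation: I_D = (k_n/2)(V_GS − V_t)² = (0.32/2)×(4.45 − 2.2)² = 0.16×2.25² = 0.81 mA.
V_DS = V_DD − I_D·R_D = 12 − 0.81×6.8 = 6.49 V.
Saturation requires V_DS ≥ V_GS − V_t = 2.25 V; 6.49 ≥ 2.25 ✓.

I_D ≈ 0.81 mA, V_DS ≈ 6.5 V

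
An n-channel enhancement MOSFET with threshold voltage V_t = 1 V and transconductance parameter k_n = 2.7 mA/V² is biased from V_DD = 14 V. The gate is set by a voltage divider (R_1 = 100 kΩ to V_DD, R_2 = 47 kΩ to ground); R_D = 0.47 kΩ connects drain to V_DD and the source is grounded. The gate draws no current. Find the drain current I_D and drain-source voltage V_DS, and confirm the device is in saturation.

I_D ≈ 16 mA, V_DS ≈ 6.3 V

V_G = V_DD·R_2/(R_1+R_2) = 14×47/147 = 4.48 V. With the source grounded, V_GS = V_G = 4.48 V.
Assume saturation: I_D = (k_n/2)(V_GS − V_t)² = (2.7/2)×(4.48 − 1)² = 1.35×3.48² = 16.3 mA.
V_DS = V_DD − I_D·R_D = 14 − 16.3×0.47 = 6.33 V.
Saturation requires V_DS ≥ V_GS − V_t = 3.48 V; 6.33 ≥ 3.48 ✓.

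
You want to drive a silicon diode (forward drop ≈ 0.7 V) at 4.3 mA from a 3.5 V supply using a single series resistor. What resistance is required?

R ≈ 0.65 kΩ

The resistor drops V_S − V_D = 3.5 − 0.7 = 2.8 V at 4.3 mA.
R = 2.8 V / 4.3 mA = 0.651 kΩ.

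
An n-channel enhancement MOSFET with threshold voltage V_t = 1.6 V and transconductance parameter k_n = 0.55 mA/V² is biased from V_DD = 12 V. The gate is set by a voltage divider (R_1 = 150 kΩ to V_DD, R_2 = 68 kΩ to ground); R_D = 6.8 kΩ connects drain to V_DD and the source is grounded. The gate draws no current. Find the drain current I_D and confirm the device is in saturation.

V_G = V_DD·R_2/(R_1+R_2) = 12×68/218 = 3.74 V. With the source grounded, V_GS = V_G = 3.74 V.
Assume saturation: I_D = (k_n/2)(V_GS − V_t)² = (0.55/2)×(3.74 − 1.6)² = 0.275×2.14² = 1.26 mA.
V_DS = V_DD − I_D·R_D = 12 − 1.26×6.8 = 3.41 V.
Saturation requires V_DS ≥ V_GS − V_t = 2.14 V; 3.41 ≥ 2.14 ✓.

I_D ≈ 1.3 mA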